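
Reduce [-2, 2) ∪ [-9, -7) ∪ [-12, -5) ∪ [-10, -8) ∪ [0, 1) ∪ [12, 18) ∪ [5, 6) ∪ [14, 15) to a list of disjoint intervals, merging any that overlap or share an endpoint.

[-12, -5) ∪ [-2, 2) ∪ [5, 6) ∪ [12, 18)

Sort by start: [-12, -5), [-10, -8), [-9, -7), [-2, 2), [0, 1), [5, 6), [12, 18), [14, 15).
[-10, -8) overlaps/touches [-12, -5) → extend to [-12, -5).
[-9, -7) overlaps/touches [-12, -5) → extend to [-12, -5).
[-2, 2) is disjoint → start new block.
[0, 1) overlaps/touches [-2, 2) → extend to [-2, 2).
[5, 6) is disjoint → start new block.
[12, 18) is disjoint → start new block.
[14, 15) overlaps/touches [12, 18) → extend to [12, 18).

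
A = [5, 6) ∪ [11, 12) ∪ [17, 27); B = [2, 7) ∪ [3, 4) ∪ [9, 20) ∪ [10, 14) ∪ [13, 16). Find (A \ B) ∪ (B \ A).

Second set merges to [2, 7), [9, 20).
Only in the first: [20, 27).
Only in the second: [2, 5), [6, 7), [9, 11), [12, 17).
Together these are the periods covered by exactly one.

[2, 5) ∪ [6, 7) ∪ [9, 11) ∪ [12, 17) ∪ [20, 27)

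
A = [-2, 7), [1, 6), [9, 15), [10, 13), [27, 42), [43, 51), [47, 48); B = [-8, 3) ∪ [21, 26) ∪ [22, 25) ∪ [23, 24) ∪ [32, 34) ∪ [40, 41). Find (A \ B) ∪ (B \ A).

A, merged: [-2, 7), [9, 15), [27, 42), [43, 51).
B, merged: [-8, 3), [21, 26), [32, 34), [40, 41).
A but not B: [3, 7), [9, 15), [27, 32), [34, 40), [41, 42), [43, 51).
B but not A: [-8, -2), [21, 26).
Combining gives A △ B.

[-8, -2) ∪ [3, 7) ∪ [9, 15) ∪ [21, 26) ∪ [27, 32) ∪ [34, 40) ∪ [41, 42) ∪ [43, 51)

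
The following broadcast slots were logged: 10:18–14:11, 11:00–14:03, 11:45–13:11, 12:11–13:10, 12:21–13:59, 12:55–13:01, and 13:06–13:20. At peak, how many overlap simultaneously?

6

Sweep endpoints in order; track running count of active intervals.
Peak of 6 reached at 12:55.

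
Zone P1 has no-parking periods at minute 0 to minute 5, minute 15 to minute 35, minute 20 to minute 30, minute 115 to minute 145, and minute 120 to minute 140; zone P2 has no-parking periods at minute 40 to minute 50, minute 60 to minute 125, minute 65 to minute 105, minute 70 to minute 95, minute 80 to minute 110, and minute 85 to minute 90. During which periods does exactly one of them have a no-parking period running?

minute 0 to minute 5, minute 15 to minute 35, minute 40 to minute 50, minute 60 to minute 115, minute 125 to minute 145

Merge the first list: minute 0 to minute 5, minute 15 to minute 35, minute 115 to minute 145.
Merge the second list: minute 40 to minute 50, minute 60 to minute 125.
A but not B: minute 0 to minute 5, minute 15 to minute 35, minute 125 to minute 145.
B but not A: minute 40 to minute 50, minute 60 to minute 115.
Combining gives A △ B.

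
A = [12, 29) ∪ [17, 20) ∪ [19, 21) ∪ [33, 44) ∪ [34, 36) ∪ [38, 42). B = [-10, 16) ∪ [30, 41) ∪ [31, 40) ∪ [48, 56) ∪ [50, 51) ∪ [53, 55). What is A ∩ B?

[12, 16) ∪ [33, 41)

First set merges to [12, 29), [33, 44).
Second set merges to [-10, 16), [30, 41), [48, 56).
[12, 29) meets the second set on [12, 16).
[33, 44) meets the second set on [33, 41).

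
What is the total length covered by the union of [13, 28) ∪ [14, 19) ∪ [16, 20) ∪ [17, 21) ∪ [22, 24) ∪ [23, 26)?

15

Merged: [13, 28).
Length: 15.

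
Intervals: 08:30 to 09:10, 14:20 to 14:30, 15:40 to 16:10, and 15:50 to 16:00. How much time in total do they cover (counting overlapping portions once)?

Merged: 08:30-09:10, 14:20-14:30, 15:40-16:10.
Lengths: 40 min + 10 min + 30 min = 1 h 20 min.

1 h 20 min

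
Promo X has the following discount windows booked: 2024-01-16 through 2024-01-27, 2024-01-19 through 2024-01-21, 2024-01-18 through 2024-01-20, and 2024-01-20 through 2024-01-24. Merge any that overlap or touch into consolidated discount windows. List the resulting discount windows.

Sort by start: 2024-01-16 through 2024-01-27, 2024-01-18 through 2024-01-20, 2024-01-19 through 2024-01-21, 2024-01-20 through 2024-01-24.
2024-01-18 through 2024-01-20 overlaps/touches 2024-01-16 through 2024-01-27 → extend to 2024-01-16 through 2024-01-27.
2024-01-19 through 2024-01-21 overlaps/touches 2024-01-16 through 2024-01-27 → extend to 2024-01-16 through 2024-01-27.
2024-01-20 through 2024-01-24 overlaps/touches 2024-01-16 through 2024-01-27 → extend to 2024-01-16 through 2024-01-27.

2024-01-16 through 2024-01-27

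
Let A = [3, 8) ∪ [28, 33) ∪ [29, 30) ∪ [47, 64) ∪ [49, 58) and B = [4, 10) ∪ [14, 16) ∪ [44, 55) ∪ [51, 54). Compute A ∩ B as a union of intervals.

Merge the first list: [3, 8), [28, 33), [47, 64).
Merge the second list: [4, 10), [14, 16), [44, 55).
[3, 8) overlaps B on [4, 8).
[28, 33) falls entirely outside B.
[47, 64) overlaps B on [47, 55).

[4, 8) ∪ [47, 55)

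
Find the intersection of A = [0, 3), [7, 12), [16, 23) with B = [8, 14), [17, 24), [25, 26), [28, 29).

[8, 12) ∪ [17, 23)

[0, 3) falls entirely outside B.
[7, 12) overlaps B on [8, 12).
[16, 23) overlaps B on [17, 23).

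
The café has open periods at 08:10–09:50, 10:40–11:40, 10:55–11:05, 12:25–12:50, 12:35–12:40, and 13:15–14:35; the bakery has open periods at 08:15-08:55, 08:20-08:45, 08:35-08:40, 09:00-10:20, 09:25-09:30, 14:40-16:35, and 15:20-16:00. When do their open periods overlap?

First set merges to 08:10–09:50, 10:40–11:40, 12:25–12:50, 13:15–14:35.
Second set merges to 08:15–08:55, 09:00–10:20, 14:40–16:35.
08:10–09:50 meets the second set on 08:15–08:55, 09:00–09:50.
10:40–11:40: no overlap with the second set.
12:25–12:50: no overlap with the second set.
13:15–14:35: no overlap with the second set.

08:15–08:55, 09:00–09:50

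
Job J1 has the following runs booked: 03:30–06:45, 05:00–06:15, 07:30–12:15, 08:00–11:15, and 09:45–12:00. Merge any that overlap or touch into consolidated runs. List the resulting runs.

03:30-06:45, 07:30-12:15

05:00-06:15 overlaps/touches 03:30-06:45 → extend to 03:30-06:45.
07:30-12:15 is disjoint → start new block.
08:00-11:15 overlaps/touches 07:30-12:15 → extend to 07:30-12:15.
09:45-12:00 overlaps/touches 07:30-12:15 → extend to 07:30-12:15.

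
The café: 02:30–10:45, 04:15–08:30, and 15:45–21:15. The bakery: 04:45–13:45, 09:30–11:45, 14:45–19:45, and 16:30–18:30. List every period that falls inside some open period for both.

04:45–10:45, 15:45–19:45

Merge the first list: 02:30–10:45, 15:45–21:15.
Merge the second list: 04:45–13:45, 14:45–19:45.
02:30–10:45 meets the second set on 04:45–10:45.
15:45–21:15 meets the second set on 15:45–19:45.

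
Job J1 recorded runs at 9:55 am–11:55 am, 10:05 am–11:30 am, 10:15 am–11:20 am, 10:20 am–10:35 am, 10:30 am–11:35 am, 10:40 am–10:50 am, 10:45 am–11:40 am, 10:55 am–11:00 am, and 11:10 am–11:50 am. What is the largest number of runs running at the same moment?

6

At 10:45 am, 6 of the intervals are simultaneously active.
No point has more.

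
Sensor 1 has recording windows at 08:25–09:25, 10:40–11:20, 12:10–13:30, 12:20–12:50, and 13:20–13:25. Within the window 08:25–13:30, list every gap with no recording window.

Covered (merged): 08:25–09:25, 10:40–11:20, 12:10–13:30.
Gaps within 08:25–13:30: 09:25–10:40, 11:20–12:10.

09:25–10:40, 11:20–12:10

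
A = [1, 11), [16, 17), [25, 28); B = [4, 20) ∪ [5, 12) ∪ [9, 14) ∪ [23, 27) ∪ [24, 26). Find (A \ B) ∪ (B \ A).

Merge the second list: [4, 20), [23, 27).
A \ B = [1, 4), [27, 28).
B \ A = [11, 16), [17, 20), [23, 25).
Union of the two gives the symmetric difference.

[1, 4) ∪ [11, 16) ∪ [17, 20) ∪ [23, 25) ∪ [27, 28)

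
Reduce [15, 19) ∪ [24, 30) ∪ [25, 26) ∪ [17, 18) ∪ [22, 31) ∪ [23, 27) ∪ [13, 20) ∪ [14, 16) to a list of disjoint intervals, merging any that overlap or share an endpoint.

Sort by start: [13, 20), [14, 16), [15, 19), [17, 18), [22, 31), [23, 27), [24, 30), [25, 26).
[14, 16) overlaps/touches [13, 20) → extend to [13, 20).
[15, 19) overlaps/touches [13, 20) → extend to [13, 20).
[17, 18) overlaps/touches [13, 20) → extend to [13, 20).
[22, 31) is disjoint → start new block.
[23, 27) overlaps/touches [22, 31) → extend to [22, 31).
[24, 30) overlaps/touches [22, 31) → extend to [22, 31).
[25, 26) overlaps/touches [22, 31) → extend to [22, 31).

[13, 20) ∪ [22, 31)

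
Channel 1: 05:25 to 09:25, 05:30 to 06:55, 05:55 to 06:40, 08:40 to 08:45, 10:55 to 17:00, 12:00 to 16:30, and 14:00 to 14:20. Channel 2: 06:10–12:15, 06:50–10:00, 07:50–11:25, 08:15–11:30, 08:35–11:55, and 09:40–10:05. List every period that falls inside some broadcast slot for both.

06:10–09:25, 10:55–12:15

Merge the first list: 05:25–09:25, 10:55–17:00.
Merge the second list: 06:10–12:15.
05:25–09:25 overlaps B on 06:10–09:25.
10:55–17:00 overlaps B on 10:55–12:15.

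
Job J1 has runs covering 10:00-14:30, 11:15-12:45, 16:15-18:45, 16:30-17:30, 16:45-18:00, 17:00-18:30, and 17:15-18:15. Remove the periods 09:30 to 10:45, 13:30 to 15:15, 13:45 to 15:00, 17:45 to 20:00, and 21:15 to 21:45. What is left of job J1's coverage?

10:45–13:30, 16:15–17:45

First set merges to 10:00–14:30, 16:15–18:45.
Second set merges to 09:30–10:45, 13:30–15:15, 17:45–20:00, 21:15–21:45.
10:00–14:30 minus B → 10:45–13:30.
16:15–18:45 minus B → 16:15–17:45.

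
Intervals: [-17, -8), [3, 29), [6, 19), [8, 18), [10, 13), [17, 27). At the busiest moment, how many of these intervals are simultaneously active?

At 10, 4 of the intervals are simultaneously active.
No point has more.

4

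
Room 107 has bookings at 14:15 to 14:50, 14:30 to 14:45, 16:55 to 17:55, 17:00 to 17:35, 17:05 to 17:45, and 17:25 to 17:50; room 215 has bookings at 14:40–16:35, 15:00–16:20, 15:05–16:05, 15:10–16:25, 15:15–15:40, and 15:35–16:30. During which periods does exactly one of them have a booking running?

14:15–14:40, 14:50–16:35, 16:55–17:55

A, merged: 14:15–14:50, 16:55–17:55.
B, merged: 14:40–16:35.
A but not B: 14:15–14:40, 16:55–17:55.
B but not A: 14:50–16:35.
Combining gives A △ B.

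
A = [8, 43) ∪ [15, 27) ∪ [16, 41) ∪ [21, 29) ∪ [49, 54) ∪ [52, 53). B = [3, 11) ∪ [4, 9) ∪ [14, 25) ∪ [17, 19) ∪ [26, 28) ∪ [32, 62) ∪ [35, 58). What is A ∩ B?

[8, 11) ∪ [14, 25) ∪ [26, 28) ∪ [32, 43) ∪ [49, 54)

First set merges to [8, 43), [49, 54).
Second set merges to [3, 11), [14, 25), [26, 28), [32, 62).
[8, 43) meets the second set on [8, 11), [14, 25), [26, 28), [32, 43).
[49, 54) meets the second set on [49, 54).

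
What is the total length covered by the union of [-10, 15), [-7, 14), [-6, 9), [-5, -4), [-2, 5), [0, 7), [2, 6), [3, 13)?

Merged: [-10, 15).
Length: 25.

25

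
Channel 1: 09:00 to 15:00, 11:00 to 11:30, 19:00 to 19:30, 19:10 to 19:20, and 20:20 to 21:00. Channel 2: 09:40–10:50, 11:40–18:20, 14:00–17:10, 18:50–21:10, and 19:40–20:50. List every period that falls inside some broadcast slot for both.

First set merges to 09:00–15:00, 19:00–19:30, 20:20–21:00.
Second set merges to 09:40–10:50, 11:40–18:20, 18:50–21:10.
09:00–15:00 overlaps B on 09:40–10:50, 11:40–15:00.
19:00–19:30 overlaps B on 19:00–19:30.
20:20–21:00 overlaps B on 20:20–21:00.

09:40–10:50, 11:40–15:00, 19:00–19:30, 20:20–21:00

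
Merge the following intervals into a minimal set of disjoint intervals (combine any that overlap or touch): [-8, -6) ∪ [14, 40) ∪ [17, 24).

[-8, -6) ∪ [14, 40)

[14, 40) is disjoint → start new block.
[17, 24) overlaps/touches [14, 40) → extend to [14, 40).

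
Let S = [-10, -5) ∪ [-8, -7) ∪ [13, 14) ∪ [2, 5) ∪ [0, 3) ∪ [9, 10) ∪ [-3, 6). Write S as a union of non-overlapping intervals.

[-10, -5) ∪ [-3, 6) ∪ [9, 10) ∪ [13, 14)

Sort by start: [-10, -5), [-8, -7), [-3, 6), [0, 3), [2, 5), [9, 10), [13, 14).
[-8, -7) overlaps/touches [-10, -5) → extend to [-10, -5).
[-3, 6) is disjoint → start new block.
[0, 3) overlaps/touches [-3, 6) → extend to [-3, 6).
[2, 5) overlaps/touches [-3, 6) → extend to [-3, 6).
[9, 10) is disjoint → start new block.
[13, 14) is disjoint → start new block.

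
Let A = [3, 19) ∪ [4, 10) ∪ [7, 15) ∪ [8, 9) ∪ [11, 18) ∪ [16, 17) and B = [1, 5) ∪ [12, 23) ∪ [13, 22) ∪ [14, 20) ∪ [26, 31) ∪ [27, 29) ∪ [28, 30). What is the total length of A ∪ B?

27

First set merges to [3, 19).
Second set merges to [1, 5), [12, 23), [26, 31).
A ∪ B = [1, 23), [26, 31).
Total: 22 + 5 = 27.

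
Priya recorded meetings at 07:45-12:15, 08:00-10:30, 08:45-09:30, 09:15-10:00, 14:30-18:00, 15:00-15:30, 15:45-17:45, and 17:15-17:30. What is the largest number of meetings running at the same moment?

4

At 09:15, 4 of the intervals are simultaneously active.
No point has more.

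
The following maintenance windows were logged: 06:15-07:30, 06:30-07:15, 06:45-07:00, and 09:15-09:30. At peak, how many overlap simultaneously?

3

At 06:45, 3 of the intervals are simultaneously active.
No point has more.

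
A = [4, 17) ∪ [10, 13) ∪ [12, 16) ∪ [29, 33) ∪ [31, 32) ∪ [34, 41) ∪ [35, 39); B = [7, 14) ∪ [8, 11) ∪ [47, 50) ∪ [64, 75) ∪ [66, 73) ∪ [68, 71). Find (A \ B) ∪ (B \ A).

[4, 7) ∪ [14, 17) ∪ [29, 33) ∪ [34, 41) ∪ [47, 50) ∪ [64, 75)

First set merges to [4, 17), [29, 33), [34, 41).
Second set merges to [7, 14), [47, 50), [64, 75).
A but not B: [4, 7), [14, 17), [29, 33), [34, 41).
B but not A: [47, 50), [64, 75).
Combining gives A △ B.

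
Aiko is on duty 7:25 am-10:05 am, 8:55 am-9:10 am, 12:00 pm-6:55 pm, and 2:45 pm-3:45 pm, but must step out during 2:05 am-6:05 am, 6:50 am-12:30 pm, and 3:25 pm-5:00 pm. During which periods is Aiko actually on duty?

12:30 pm-3:25 pm, 5:00 pm-6:55 pm

A, merged: 7:25 am-10:05 am, 12:00 pm-6:55 pm.
7:25 am-10:05 am: entirely removed.
12:00 pm-6:55 pm \ B = 12:30 pm-3:25 pm, 5:00 pm-6:55 pm.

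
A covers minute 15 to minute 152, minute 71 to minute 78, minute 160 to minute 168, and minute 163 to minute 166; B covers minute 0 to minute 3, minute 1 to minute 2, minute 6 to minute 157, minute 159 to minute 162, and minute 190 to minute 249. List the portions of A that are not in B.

minute 162 to minute 168

A, merged: minute 15 to minute 152, minute 160 to minute 168.
B, merged: minute 0 to minute 3, minute 6 to minute 157, minute 159 to minute 162, minute 190 to minute 249.
minute 15 to minute 152: entirely removed.
minute 160 to minute 168 \ B = minute 162 to minute 168.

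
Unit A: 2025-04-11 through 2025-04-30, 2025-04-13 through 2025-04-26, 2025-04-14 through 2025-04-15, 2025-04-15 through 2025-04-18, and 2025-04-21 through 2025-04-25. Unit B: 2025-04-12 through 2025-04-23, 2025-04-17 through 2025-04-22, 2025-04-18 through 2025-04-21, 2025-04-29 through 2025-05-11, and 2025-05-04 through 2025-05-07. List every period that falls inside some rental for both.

2025-04-12 through 2025-04-23, 2025-04-29 through 2025-04-30

Merge the first list: 2025-04-11 through 2025-04-30.
Merge the second list: 2025-04-12 through 2025-04-23, 2025-04-29 through 2025-05-11.
2025-04-11 through 2025-04-30 overlaps B on 2025-04-12 through 2025-04-23, 2025-04-29 through 2025-04-30.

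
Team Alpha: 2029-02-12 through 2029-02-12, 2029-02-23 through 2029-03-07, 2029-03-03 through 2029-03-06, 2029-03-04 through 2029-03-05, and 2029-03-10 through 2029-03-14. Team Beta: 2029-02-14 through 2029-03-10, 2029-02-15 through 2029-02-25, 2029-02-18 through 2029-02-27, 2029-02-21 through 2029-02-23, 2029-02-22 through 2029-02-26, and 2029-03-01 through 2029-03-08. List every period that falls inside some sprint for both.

2029-02-23 through 2029-03-07, 2029-03-10 through 2029-03-10

First set merges to 2029-02-12 through 2029-02-12, 2029-02-23 through 2029-03-07, 2029-03-10 through 2029-03-14.
Second set merges to 2029-02-14 through 2029-03-10.
2029-02-12 through 2029-02-12 meets no B interval.
2029-02-23 through 2029-03-07 ∩ B → 2029-02-23 through 2029-03-07.
2029-03-10 through 2029-03-14 ∩ B → 2029-03-10 through 2029-03-10.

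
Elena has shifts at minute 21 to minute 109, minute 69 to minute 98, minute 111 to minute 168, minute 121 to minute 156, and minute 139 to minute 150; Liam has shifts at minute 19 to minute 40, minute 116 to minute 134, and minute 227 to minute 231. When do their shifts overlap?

A, merged: minute 21 to minute 109, minute 111 to minute 168.
minute 21 to minute 109 overlaps B on minute 21 to minute 40.
minute 111 to minute 168 overlaps B on minute 116 to minute 134.

minute 21 to minute 40, minute 116 to minute 134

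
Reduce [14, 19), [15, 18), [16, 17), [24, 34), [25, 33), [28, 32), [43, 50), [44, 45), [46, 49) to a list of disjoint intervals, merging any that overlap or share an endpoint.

[14, 19) ∪ [24, 34) ∪ [43, 50)

[15, 18) overlaps/touches [14, 19) → extend to [14, 19).
[16, 17) overlaps/touches [14, 19) → extend to [14, 19).
[24, 34) is disjoint → start new block.
[25, 33) overlaps/touches [24, 34) → extend to [24, 34).
[28, 32) overlaps/touches [24, 34) → extend to [24, 34).
[43, 50) is disjoint → start new block.
[44, 45) overlaps/touches [43, 50) → extend to [43, 50).
[46, 49) overlaps/touches [43, 50) → extend to [43, 50).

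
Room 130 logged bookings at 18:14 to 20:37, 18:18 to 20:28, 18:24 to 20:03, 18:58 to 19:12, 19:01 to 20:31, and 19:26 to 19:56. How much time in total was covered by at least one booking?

Merged: 18:14-20:37.
Length: 2 h 23 min.

2 h 23 min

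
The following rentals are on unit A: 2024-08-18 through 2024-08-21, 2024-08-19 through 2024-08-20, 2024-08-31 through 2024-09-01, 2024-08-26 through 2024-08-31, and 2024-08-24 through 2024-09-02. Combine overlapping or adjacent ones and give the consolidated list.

2024-08-18 through 2024-08-21, 2024-08-24 through 2024-09-02

Sort by start: 2024-08-18 through 2024-08-21, 2024-08-19 through 2024-08-20, 2024-08-24 through 2024-09-02, 2024-08-26 through 2024-08-31, 2024-08-31 through 2024-09-01.
2024-08-19 through 2024-08-20 overlaps/touches 2024-08-18 through 2024-08-21 → extend to 2024-08-18 through 2024-08-21.
2024-08-24 through 2024-09-02 is disjoint → start new block.
2024-08-26 through 2024-08-31 overlaps/touches 2024-08-24 through 2024-09-02 → extend to 2024-08-24 through 2024-09-02.
2024-08-31 through 2024-09-01 overlaps/touches 2024-08-24 through 2024-09-02 → extend to 2024-08-24 through 2024-09-02.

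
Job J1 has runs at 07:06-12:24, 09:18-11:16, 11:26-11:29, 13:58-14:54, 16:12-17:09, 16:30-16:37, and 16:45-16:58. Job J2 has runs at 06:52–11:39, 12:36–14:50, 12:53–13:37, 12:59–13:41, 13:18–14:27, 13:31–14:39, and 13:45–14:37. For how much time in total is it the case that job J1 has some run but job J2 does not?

1 h 46 min

A, merged: 07:06-12:24, 13:58-14:54, 16:12-17:09.
B, merged: 06:52-11:39, 12:36-14:50.
A \ B = 11:39-12:24, 14:50-14:54, 16:12-17:09.
Total: 45 min + 4 min + 57 min = 1 h 46 min.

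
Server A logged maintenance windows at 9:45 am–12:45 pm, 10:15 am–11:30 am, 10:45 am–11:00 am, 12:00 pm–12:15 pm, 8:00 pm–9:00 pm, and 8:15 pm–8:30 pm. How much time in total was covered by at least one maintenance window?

Merged: 9:45 am-12:45 pm, 8:00 pm-9:00 pm.
Lengths: 3 h + 1 h = 4 h.

4 h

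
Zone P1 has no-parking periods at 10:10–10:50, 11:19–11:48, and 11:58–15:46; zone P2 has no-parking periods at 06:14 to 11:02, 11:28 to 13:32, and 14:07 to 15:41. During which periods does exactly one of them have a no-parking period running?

06:14–10:10, 10:50–11:02, 11:19–11:28, 11:48–11:58, 13:32–14:07, 15:41–15:46

Only in the first: 11:19–11:28, 13:32–14:07, 15:41–15:46.
Only in the second: 06:14–10:10, 10:50–11:02, 11:48–11:58.
Together these are the periods covered by exactly one.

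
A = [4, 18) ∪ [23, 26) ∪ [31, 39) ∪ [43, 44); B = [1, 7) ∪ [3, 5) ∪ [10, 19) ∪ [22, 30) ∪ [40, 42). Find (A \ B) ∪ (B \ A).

Merge the second list: [1, 7), [10, 19), [22, 30), [40, 42).
Only in the first: [7, 10), [31, 39), [43, 44).
Only in the second: [1, 4), [18, 19), [22, 23), [26, 30), [40, 42).
Together these are the periods covered by exactly one.

[1, 4) ∪ [7, 10) ∪ [18, 19) ∪ [22, 23) ∪ [26, 30) ∪ [31, 39) ∪ [40, 42) ∪ [43, 44)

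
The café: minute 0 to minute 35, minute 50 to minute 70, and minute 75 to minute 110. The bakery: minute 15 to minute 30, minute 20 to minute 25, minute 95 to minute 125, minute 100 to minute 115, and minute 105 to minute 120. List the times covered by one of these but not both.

minute 0 to minute 15, minute 30 to minute 35, minute 50 to minute 70, minute 75 to minute 95, minute 110 to minute 125

Merge the second list: minute 15 to minute 30, minute 95 to minute 125.
Only in the first: minute 0 to minute 15, minute 30 to minute 35, minute 50 to minute 70, minute 75 to minute 95.
Only in the second: minute 110 to minute 125.
Together these are the periods covered by exactly one.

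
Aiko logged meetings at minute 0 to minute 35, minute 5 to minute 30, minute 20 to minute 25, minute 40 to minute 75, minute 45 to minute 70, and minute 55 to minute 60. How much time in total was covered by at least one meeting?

70 minutes

Merged: minute 0 to minute 35, minute 40 to minute 75.
Lengths: 35 minutes + 35 minutes = 70 minutes.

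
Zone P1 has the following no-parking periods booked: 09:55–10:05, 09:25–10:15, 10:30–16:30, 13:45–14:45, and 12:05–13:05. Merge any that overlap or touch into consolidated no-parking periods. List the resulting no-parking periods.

Sort by start: 09:25–10:15, 09:55–10:05, 10:30–16:30, 12:05–13:05, 13:45–14:45.
09:55–10:05 overlaps/touches 09:25–10:15 → extend to 09:25–10:15.
10:30–16:30 is disjoint → start new block.
12:05–13:05 overlaps/touches 10:30–16:30 → extend to 10:30–16:30.
13:45–14:45 overlaps/touches 10:30–16:30 → extend to 10:30–16:30.

09:25–10:15, 10:30–16:30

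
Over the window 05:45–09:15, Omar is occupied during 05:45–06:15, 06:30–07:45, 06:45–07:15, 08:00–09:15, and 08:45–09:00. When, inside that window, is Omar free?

06:15–06:30, 07:45–08:00

After merging, the occupied span is 05:45–06:15, 06:30–07:45, 08:00–09:15.
Complement within 05:45–09:15: 06:15–06:30, 07:45–08:00.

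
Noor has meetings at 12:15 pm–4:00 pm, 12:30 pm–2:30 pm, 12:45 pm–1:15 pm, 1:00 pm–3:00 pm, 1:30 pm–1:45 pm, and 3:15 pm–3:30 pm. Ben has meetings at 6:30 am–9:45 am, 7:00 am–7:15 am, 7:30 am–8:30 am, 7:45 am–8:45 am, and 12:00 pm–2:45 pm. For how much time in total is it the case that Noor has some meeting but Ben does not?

First set merges to 12:15 pm–4:00 pm.
Second set merges to 6:30 am–9:45 am, 12:00 pm–2:45 pm.
A \ B = 2:45 pm–4:00 pm.
Total: 1 h 15 min.

1 h 15 min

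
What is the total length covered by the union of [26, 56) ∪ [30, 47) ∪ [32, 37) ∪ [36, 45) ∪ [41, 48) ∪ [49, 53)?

30

Merged: [26, 56).
Length: 30.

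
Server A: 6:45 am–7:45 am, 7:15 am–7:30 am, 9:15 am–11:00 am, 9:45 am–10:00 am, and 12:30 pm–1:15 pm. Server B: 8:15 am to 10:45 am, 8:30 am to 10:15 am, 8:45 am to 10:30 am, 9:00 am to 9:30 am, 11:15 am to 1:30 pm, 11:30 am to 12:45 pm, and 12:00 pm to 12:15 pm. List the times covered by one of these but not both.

6:45 am–7:45 am, 8:15 am–9:15 am, 10:45 am–11:00 am, 11:15 am–12:30 pm, 1:15 pm–1:30 pm

Merge the first list: 6:45 am–7:45 am, 9:15 am–11:00 am, 12:30 pm–1:15 pm.
Merge the second list: 8:15 am–10:45 am, 11:15 am–1:30 pm.
A \ B = 6:45 am–7:45 am, 10:45 am–11:00 am.
B \ A = 8:15 am–9:15 am, 11:15 am–12:30 pm, 1:15 pm–1:30 pm.
Union of the two gives the symmetric difference.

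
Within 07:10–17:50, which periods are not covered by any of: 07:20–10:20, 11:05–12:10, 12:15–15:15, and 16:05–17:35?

The merged coverage is 07:20–10:20, 11:05–12:10, 12:15–15:15, 16:05–17:35.
Gaps within 07:10–17:50: 07:10–07:20, 10:20–11:05, 12:10–12:15, 15:15–16:05, 17:35–17:50.

07:10–07:20, 10:20–11:05, 12:10–12:15, 15:15–16:05, 17:35–17:50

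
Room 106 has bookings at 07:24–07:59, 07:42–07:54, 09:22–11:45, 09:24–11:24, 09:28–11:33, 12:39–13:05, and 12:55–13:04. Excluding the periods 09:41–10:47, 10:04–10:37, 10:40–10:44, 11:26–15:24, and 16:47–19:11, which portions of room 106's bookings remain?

Merge the first list: 07:24-07:59, 09:22-11:45, 12:39-13:05.
Merge the second list: 09:41-10:47, 11:26-15:24, 16:47-19:11.
07:24-07:59: nothing removed.
09:22-11:45 \ B = 09:22-09:41, 10:47-11:26.
12:39-13:05: entirely removed.

07:24-07:59, 09:22-09:41, 10:47-11:26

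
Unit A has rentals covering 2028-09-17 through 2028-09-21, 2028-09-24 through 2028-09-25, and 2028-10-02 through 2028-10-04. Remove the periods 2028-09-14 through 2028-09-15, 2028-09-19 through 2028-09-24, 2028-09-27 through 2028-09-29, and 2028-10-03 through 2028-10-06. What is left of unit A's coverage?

2028-09-17 through 2028-09-21 with B removed leaves 2028-09-17 through 2028-09-18.
2028-09-24 through 2028-09-25 with B removed leaves 2028-09-25 through 2028-09-25.
2028-10-02 through 2028-10-04 with B removed leaves 2028-10-02 through 2028-10-02.

2028-09-17 through 2028-09-18, 2028-09-25 through 2028-09-25, 2028-10-02 through 2028-10-02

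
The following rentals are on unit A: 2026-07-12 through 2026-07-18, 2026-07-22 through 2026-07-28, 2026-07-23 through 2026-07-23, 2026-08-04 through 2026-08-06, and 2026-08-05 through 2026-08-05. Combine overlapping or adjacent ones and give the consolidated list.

2026-07-22 through 2026-07-28 is disjoint → start new block.
2026-07-23 through 2026-07-23 overlaps/touches 2026-07-22 through 2026-07-28 → extend to 2026-07-22 through 2026-07-28.
2026-08-04 through 2026-08-06 is disjoint → start new block.
2026-08-05 through 2026-08-05 overlaps/touches 2026-08-04 through 2026-08-06 → extend to 2026-08-04 through 2026-08-06.

2026-07-12 through 2026-07-18, 2026-07-22 through 2026-07-28, 2026-08-04 through 2026-08-06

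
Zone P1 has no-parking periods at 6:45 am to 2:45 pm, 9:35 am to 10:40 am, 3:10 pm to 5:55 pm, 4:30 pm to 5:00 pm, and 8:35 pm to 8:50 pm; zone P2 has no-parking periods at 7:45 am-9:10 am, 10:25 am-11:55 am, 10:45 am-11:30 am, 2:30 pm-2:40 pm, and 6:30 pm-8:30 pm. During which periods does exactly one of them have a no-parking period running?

6:45 am–7:45 am, 9:10 am–10:25 am, 11:55 am–2:30 pm, 2:40 pm–2:45 pm, 3:10 pm–5:55 pm, 6:30 pm–8:30 pm, 8:35 pm–8:50 pm

First set merges to 6:45 am–2:45 pm, 3:10 pm–5:55 pm, 8:35 pm–8:50 pm.
Second set merges to 7:45 am–9:10 am, 10:25 am–11:55 am, 2:30 pm–2:40 pm, 6:30 pm–8:30 pm.
Only in the first: 6:45 am–7:45 am, 9:10 am–10:25 am, 11:55 am–2:30 pm, 2:40 pm–2:45 pm, 3:10 pm–5:55 pm, 8:35 pm–8:50 pm.
Only in the second: 6:30 pm–8:30 pm.
Together these are the periods covered by exactly one.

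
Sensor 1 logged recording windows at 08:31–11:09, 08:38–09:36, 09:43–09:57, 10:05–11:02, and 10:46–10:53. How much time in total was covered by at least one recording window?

2 h 38 min

Merged: 08:31–11:09.
Length: 2 h 38 min.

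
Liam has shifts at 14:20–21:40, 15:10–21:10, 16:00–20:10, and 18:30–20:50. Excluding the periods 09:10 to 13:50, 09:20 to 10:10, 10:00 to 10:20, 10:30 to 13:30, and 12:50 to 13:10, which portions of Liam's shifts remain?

Merge the first list: 14:20-21:40.
Merge the second list: 09:10-13:50.
14:20-21:40 is untouched.

14:20-21:40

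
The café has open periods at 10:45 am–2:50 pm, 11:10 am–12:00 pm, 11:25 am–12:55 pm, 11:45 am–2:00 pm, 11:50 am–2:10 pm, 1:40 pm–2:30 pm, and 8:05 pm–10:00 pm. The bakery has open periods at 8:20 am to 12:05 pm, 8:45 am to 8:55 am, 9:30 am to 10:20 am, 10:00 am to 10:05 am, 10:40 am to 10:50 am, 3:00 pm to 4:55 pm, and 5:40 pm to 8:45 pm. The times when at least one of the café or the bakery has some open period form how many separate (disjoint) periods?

3

Merge the first list: 10:45 am-2:50 pm, 8:05 pm-10:00 pm.
Merge the second list: 8:20 am-12:05 pm, 3:00 pm-4:55 pm, 5:40 pm-8:45 pm.
A ∪ B = 8:20 am-2:50 pm, 3:00 pm-4:55 pm, 5:40 pm-10:00 pm.
That is 3 disjoint pieces.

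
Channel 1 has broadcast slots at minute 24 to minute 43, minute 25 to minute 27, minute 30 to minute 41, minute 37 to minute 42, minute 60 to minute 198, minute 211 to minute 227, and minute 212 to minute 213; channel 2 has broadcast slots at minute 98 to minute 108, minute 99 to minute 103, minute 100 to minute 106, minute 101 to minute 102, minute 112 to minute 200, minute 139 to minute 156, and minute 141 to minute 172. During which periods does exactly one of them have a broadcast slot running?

A, merged: minute 24 to minute 43, minute 60 to minute 198, minute 211 to minute 227.
B, merged: minute 98 to minute 108, minute 112 to minute 200.
Only in the first: minute 24 to minute 43, minute 60 to minute 98, minute 108 to minute 112, minute 211 to minute 227.
Only in the second: minute 198 to minute 200.
Together these are the periods covered by exactly one.

minute 24 to minute 43, minute 60 to minute 98, minute 108 to minute 112, minute 198 to minute 200, minute 211 to minute 227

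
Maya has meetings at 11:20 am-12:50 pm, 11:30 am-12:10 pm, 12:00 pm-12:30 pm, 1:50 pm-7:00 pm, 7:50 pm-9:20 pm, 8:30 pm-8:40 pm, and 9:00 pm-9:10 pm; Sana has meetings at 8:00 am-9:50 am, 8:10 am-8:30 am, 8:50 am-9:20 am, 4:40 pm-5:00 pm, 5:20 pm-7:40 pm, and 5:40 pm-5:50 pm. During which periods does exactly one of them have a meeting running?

8:00 am–9:50 am, 11:20 am–12:50 pm, 1:50 pm–4:40 pm, 5:00 pm–5:20 pm, 7:00 pm–7:40 pm, 7:50 pm–9:20 pm

First set merges to 11:20 am–12:50 pm, 1:50 pm–7:00 pm, 7:50 pm–9:20 pm.
Second set merges to 8:00 am–9:50 am, 4:40 pm–5:00 pm, 5:20 pm–7:40 pm.
A \ B = 11:20 am–12:50 pm, 1:50 pm–4:40 pm, 5:00 pm–5:20 pm, 7:50 pm–9:20 pm.
B \ A = 8:00 am–9:50 am, 7:00 pm–7:40 pm.
Union of the two gives the symmetric difference.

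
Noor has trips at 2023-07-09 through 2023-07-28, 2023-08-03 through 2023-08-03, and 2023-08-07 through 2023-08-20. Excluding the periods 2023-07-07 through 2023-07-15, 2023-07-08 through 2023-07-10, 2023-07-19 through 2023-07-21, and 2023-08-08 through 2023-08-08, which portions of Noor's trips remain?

Second set merges to 2023-07-07 through 2023-07-15, 2023-07-19 through 2023-07-21, 2023-08-08 through 2023-08-08.
2023-07-09 through 2023-07-28 with B removed leaves 2023-07-16 through 2023-07-18, 2023-07-22 through 2023-07-28.
2023-08-03 through 2023-08-03 is untouched.
2023-08-07 through 2023-08-20 with B removed leaves 2023-08-07 through 2023-08-07, 2023-08-09 through 2023-08-20.

2023-07-16 through 2023-07-18, 2023-07-22 through 2023-07-28, 2023-08-03 through 2023-08-03, 2023-08-07 through 2023-08-07, 2023-08-09 through 2023-08-20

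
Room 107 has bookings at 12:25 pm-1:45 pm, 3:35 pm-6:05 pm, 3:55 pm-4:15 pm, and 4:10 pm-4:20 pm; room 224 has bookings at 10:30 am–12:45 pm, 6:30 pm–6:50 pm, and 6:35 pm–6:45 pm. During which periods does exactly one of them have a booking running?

Merge the first list: 12:25 pm–1:45 pm, 3:35 pm–6:05 pm.
Merge the second list: 10:30 am–12:45 pm, 6:30 pm–6:50 pm.
A \ B = 12:45 pm–1:45 pm, 3:35 pm–6:05 pm.
B \ A = 10:30 am–12:25 pm, 6:30 pm–6:50 pm.
Union of the two gives the symmetric difference.

10:30 am–12:25 pm, 12:45 pm–1:45 pm, 3:35 pm–6:05 pm, 6:30 pm–6:50 pm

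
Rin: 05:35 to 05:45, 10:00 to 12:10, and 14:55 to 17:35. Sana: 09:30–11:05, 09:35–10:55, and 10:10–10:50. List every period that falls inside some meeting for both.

B, merged: 09:30–11:05.
05:35–05:45 falls entirely outside B.
10:00–12:10 overlaps B on 10:00–11:05.
14:55–17:35 falls entirely outside B.

10:00–11:05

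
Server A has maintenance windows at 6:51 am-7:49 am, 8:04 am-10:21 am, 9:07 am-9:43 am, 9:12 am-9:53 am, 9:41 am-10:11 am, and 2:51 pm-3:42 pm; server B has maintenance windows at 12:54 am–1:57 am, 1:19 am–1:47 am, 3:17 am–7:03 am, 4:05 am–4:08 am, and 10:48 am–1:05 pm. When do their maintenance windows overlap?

6:51 am-7:03 am

First set merges to 6:51 am-7:49 am, 8:04 am-10:21 am, 2:51 pm-3:42 pm.
Second set merges to 12:54 am-1:57 am, 3:17 am-7:03 am, 10:48 am-1:05 pm.
6:51 am-7:49 am overlaps B on 6:51 am-7:03 am.
8:04 am-10:21 am falls entirely outside B.
2:51 pm-3:42 pm falls entirely outside B.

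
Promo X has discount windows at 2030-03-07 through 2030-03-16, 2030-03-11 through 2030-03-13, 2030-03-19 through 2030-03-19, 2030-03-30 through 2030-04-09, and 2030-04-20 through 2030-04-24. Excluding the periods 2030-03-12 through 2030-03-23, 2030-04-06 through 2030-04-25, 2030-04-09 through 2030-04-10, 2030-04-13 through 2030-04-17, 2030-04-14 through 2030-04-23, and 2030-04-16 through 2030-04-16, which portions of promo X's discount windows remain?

2030-03-07 through 2030-03-11, 2030-03-30 through 2030-04-05

Merge the first list: 2030-03-07 through 2030-03-16, 2030-03-19 through 2030-03-19, 2030-03-30 through 2030-04-09, 2030-04-20 through 2030-04-24.
Merge the second list: 2030-03-12 through 2030-03-23, 2030-04-06 through 2030-04-25.
2030-03-07 through 2030-03-16 minus B → 2030-03-07 through 2030-03-11.
2030-03-19 through 2030-03-19: fully covered by B → removed.
2030-03-30 through 2030-04-09 minus B → 2030-03-30 through 2030-04-05.
2030-04-20 through 2030-04-24: fully covered by B → removed.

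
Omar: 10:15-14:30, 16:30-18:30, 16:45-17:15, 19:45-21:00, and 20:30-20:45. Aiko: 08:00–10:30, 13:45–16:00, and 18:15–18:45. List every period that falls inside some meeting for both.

Merge the first list: 10:15–14:30, 16:30–18:30, 19:45–21:00.
10:15–14:30 meets the second set on 10:15–10:30, 13:45–14:30.
16:30–18:30 meets the second set on 18:15–18:30.
19:45–21:00: no overlap with the second set.

10:15–10:30, 13:45–14:30, 18:15–18:30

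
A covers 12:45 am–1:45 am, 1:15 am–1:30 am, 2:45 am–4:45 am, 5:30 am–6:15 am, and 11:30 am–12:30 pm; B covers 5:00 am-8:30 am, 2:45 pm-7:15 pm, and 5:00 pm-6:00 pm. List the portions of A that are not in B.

12:45 am-1:45 am, 2:45 am-4:45 am, 11:30 am-12:30 pm

First set merges to 12:45 am-1:45 am, 2:45 am-4:45 am, 5:30 am-6:15 am, 11:30 am-12:30 pm.
Second set merges to 5:00 am-8:30 am, 2:45 pm-7:15 pm.
12:45 am-1:45 am: nothing removed.
2:45 am-4:45 am: nothing removed.
5:30 am-6:15 am: entirely removed.
11:30 am-12:30 pm: nothing removed.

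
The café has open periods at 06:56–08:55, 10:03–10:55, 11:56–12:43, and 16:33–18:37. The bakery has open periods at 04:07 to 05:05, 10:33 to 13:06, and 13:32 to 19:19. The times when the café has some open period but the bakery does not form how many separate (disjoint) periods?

2

A \ B = 06:56-08:55, 10:03-10:33.
That is 2 disjoint pieces.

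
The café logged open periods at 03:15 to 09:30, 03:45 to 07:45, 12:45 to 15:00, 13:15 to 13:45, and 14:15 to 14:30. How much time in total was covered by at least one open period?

8 h 30 min

Merged: 03:15–09:30, 12:45–15:00.
Lengths: 6 h 15 min + 2 h 15 min = 8 h 30 min.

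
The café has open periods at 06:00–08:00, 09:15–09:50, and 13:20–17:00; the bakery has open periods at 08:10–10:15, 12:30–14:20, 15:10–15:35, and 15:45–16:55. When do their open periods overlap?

09:15–09:50, 13:20–14:20, 15:10–15:35, 15:45–16:55

06:00–08:00 meets no B interval.
09:15–09:50 ∩ B → 09:15–09:50.
13:20–17:00 ∩ B → 13:20–14:20, 15:10–15:35, 15:45–16:55.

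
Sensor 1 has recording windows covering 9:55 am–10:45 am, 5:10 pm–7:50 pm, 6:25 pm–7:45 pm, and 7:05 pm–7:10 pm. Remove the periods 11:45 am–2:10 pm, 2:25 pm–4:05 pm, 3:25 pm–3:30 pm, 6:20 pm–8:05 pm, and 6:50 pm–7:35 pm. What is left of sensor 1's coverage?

9:55 am–10:45 am, 5:10 pm–6:20 pm

A, merged: 9:55 am–10:45 am, 5:10 pm–7:50 pm.
B, merged: 11:45 am–2:10 pm, 2:25 pm–4:05 pm, 6:20 pm–8:05 pm.
9:55 am–10:45 am: nothing removed.
5:10 pm–7:50 pm \ B = 5:10 pm–6:20 pm.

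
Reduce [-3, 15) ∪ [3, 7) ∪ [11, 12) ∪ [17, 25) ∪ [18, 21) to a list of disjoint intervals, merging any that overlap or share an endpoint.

[-3, 15) ∪ [17, 25)

[3, 7) overlaps/touches [-3, 15) → extend to [-3, 15).
[11, 12) overlaps/touches [-3, 15) → extend to [-3, 15).
[17, 25) is disjoint → start new block.
[18, 21) overlaps/touches [17, 25) → extend to [17, 25).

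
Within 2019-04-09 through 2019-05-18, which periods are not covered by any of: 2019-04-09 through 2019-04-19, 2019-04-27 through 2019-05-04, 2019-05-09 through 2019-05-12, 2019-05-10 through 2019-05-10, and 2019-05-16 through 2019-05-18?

The merged coverage is 2019-04-09 through 2019-04-19, 2019-04-27 through 2019-05-04, 2019-05-09 through 2019-05-12, 2019-05-16 through 2019-05-18.
Complement within 2019-04-09 through 2019-05-18: 2019-04-20 through 2019-04-26, 2019-05-05 through 2019-05-08, 2019-05-13 through 2019-05-15.

2019-04-20 through 2019-04-26, 2019-05-05 through 2019-05-08, 2019-05-13 through 2019-05-15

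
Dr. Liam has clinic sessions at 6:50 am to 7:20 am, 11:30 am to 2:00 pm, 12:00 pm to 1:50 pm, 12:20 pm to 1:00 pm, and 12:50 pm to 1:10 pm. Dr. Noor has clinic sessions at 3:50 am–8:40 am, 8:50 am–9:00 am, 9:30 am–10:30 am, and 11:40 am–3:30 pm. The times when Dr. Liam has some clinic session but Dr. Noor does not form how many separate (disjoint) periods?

First set merges to 6:50 am-7:20 am, 11:30 am-2:00 pm.
A \ B = 11:30 am-11:40 am.
That is 1 disjoint piece.

1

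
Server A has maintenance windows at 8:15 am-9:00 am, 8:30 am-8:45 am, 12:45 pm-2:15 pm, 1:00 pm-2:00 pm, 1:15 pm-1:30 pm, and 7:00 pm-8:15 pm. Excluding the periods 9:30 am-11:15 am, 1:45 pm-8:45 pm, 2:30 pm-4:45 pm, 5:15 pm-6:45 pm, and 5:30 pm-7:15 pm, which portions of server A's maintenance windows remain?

8:15 am-9:00 am, 12:45 pm-1:45 pm

First set merges to 8:15 am-9:00 am, 12:45 pm-2:15 pm, 7:00 pm-8:15 pm.
Second set merges to 9:30 am-11:15 am, 1:45 pm-8:45 pm.
8:15 am-9:00 am: no B overlap → unchanged.
12:45 pm-2:15 pm minus B → 12:45 pm-1:45 pm.
7:00 pm-8:15 pm: fully covered by B → removed.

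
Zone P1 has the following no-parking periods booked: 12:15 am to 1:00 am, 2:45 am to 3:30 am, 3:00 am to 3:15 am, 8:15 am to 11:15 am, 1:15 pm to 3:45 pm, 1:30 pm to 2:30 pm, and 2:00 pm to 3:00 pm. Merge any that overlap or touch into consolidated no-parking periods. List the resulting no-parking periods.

12:15 am-1:00 am, 2:45 am-3:30 am, 8:15 am-11:15 am, 1:15 pm-3:45 pm

2:45 am-3:30 am is disjoint → start new block.
3:00 am-3:15 am overlaps/touches 2:45 am-3:30 am → extend to 2:45 am-3:30 am.
8:15 am-11:15 am is disjoint → start new block.
1:15 pm-3:45 pm is disjoint → start new block.
1:30 pm-2:30 pm overlaps/touches 1:15 pm-3:45 pm → extend to 1:15 pm-3:45 pm.
2:00 pm-3:00 pm overlaps/touches 1:15 pm-3:45 pm → extend to 1:15 pm-3:45 pm.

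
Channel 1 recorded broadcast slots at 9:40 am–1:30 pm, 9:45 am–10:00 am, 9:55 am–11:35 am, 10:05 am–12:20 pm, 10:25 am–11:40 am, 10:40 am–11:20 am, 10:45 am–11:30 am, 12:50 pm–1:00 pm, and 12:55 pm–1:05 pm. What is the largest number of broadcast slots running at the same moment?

6

Sweep endpoints in order; track running count of active intervals.
Peak of 6 reached at 10:45 am.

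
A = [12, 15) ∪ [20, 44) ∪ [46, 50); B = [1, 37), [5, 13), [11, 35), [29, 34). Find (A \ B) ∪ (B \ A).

Second set merges to [1, 37).
A but not B: [37, 44), [46, 50).
B but not A: [1, 12), [15, 20).
Combining gives A △ B.

[1, 12) ∪ [15, 20) ∪ [37, 44) ∪ [46, 50)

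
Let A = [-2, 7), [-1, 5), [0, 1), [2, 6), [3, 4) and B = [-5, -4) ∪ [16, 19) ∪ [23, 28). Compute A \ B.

First set merges to [-2, 7).
[-2, 7) is untouched.

[-2, 7)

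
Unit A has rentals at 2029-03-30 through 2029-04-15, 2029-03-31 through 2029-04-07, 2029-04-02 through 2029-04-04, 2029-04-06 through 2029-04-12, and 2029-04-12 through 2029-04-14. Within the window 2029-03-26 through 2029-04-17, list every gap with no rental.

The merged coverage is 2029-03-30 through 2029-04-15.
Complement within 2029-03-26 through 2029-04-17: 2029-03-26 through 2029-03-29, 2029-04-16 through 2029-04-17.

2029-03-26 through 2029-03-29, 2029-04-16 through 2029-04-17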